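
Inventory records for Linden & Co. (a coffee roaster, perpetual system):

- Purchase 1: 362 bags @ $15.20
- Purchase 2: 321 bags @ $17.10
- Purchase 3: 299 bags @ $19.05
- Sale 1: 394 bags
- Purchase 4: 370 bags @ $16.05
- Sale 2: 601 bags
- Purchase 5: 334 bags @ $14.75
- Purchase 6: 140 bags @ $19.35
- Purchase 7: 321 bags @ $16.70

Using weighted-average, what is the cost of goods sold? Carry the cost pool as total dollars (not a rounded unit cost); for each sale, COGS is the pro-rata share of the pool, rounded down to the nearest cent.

After Purchase 1: 362 on hand, pool $5,502.40 (≈ $15.2000 each)
After Purchase 2: 683 on hand, pool $10,991.50 (≈ $16.0930 each)
After Purchase 3: 982 on hand, pool $16,687.45 (≈ $16.9933 each)
Sale 1, sell 394: 394/982 × $16,687.45 → $6,695.37
After Purchase 4: 958 on hand, pool $15,930.58 (≈ $16.6290 each)
Sale 2, sell 601: 601/958 × $15,930.58 → $9,994.02
After Purchase 5: 691 on hand, pool $10,863.06 (≈ $15.7208 each)
After Purchase 6: 831 on hand, pool $13,572.06 (≈ $16.3322 each)
After Purchase 7: 1152 on hand, pool $18,932.76 (≈ $16.4347 each)
Total COGS = $6,695.37 + $9,994.02 = $16,689.39
Ending inventory (cost pool remaining) = $18,932.76
Check: goods available $35,622.15 = COGS $16,689.39 + ending $18,932.76

COGS = $16,689.39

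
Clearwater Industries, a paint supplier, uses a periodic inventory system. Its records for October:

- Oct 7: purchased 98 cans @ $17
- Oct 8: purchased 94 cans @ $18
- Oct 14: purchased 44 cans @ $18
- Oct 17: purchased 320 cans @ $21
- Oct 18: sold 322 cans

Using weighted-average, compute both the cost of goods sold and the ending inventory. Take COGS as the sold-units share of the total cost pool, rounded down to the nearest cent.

COGS = $6,295.21; ending inventory = $4,574.79

Oct 18, sell 322: 322/556 × $10,870.00 → $6,295.21
Ending inventory (cost pool remaining) = $4,574.79
Check: goods available $10,870.00 = COGS $6,295.21 + ending $4,574.79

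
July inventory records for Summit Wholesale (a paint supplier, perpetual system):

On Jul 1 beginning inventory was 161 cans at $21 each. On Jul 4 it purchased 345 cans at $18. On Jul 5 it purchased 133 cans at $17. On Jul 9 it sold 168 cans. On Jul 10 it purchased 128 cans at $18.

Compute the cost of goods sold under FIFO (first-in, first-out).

Jul 9, 168 sold [FIFO — oldest first]: 161 @ $21 + 7 @ $18 = $3,507
Ending inventory: 338 @ $18 + 133 @ $17 + 128 @ $18 = $10,649

COGS = $3,507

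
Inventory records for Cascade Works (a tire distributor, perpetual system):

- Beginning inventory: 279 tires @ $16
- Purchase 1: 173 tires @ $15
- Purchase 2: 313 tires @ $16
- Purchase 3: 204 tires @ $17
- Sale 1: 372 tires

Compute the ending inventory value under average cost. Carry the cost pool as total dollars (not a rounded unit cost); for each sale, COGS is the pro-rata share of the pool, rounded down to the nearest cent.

After Beginning: 279 on hand, pool $4,464.00 (≈ $16.0000 each)
After Purchase 1: 452 on hand, pool $7,059.00 (≈ $15.6173 each)
After Purchase 2: 765 on hand, pool $12,067.00 (≈ $15.7739 each)
After Purchase 3: 969 on hand, pool $15,535.00 (≈ $16.0320 each)
Sale 1, sell 372: 372/969 × $15,535.00 → $5,963.90
Ending inventory (cost pool remaining) = $9,571.10
Check: goods available $15,535.00 = COGS $5,963.90 + ending $9,571.10

Ending inventory = $9,571.10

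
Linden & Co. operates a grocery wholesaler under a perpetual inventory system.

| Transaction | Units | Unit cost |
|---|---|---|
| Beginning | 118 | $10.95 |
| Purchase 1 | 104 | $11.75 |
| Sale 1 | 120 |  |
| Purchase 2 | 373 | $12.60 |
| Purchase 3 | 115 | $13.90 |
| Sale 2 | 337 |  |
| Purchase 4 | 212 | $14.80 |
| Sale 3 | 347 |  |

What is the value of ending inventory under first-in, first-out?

Sale 1 (120) [FIFO — oldest first]: 118 @ $10.95 + 2 @ $11.75 = $1,315.60
Sale 2 (337) [FIFO — oldest first]: 102 @ $11.75 + 235 @ $12.60 = $4,159.50
Sale 3 (347) [FIFO — oldest first]: 138 @ $12.60 + 115 @ $13.90 + 94 @ $14.80 = $4,728.50
Total COGS = $1,315.60 + $4,159.50 + $4,728.50 = $10,203.60
Ending inventory: 118 @ $14.80 = $1,746.40

Ending inventory = $1,746.40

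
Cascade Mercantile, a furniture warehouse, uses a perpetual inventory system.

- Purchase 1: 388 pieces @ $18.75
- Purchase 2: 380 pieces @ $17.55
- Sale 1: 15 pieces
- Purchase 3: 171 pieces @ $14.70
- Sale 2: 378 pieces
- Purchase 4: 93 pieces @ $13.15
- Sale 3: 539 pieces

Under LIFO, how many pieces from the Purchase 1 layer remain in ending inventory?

100

Sale 1 (15) [LIFO — newest first]: 15 @ $17.55 = $263.25
Sale 2 (378) [LIFO — newest first]: 171 @ $14.70 + 207 @ $17.55 = $6,146.55
Sale 3 (539) [LIFO — newest first]: 93 @ $13.15 + 158 @ $17.55 + 288 @ $18.75 = $9,395.85
Total COGS = $263.25 + $6,146.55 + $9,395.85 = $15,805.65
Ending inventory: 100 @ $18.75 = $1,875.00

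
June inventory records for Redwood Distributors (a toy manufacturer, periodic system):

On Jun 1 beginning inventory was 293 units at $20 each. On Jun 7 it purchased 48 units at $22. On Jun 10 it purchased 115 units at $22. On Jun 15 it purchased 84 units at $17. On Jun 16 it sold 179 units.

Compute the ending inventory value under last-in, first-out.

Ending inventory = $7,356

Jun 16, 179 sold [LIFO — newest first]: 84 @ $17 + 95 @ $22 = $3,518
Ending inventory: 293 @ $20 + 48 @ $22 + 20 @ $22 = $7,356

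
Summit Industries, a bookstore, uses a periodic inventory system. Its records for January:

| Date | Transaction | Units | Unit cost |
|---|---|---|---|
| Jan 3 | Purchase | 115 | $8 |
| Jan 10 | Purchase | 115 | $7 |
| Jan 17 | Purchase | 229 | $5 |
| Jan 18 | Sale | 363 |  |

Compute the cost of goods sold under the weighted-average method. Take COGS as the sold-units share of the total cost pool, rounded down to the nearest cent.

Jan 18, sell 363: 363/459 × $2,870.00 → $2,269.73
Ending inventory (cost pool remaining) = $600.27

COGS = $2,269.73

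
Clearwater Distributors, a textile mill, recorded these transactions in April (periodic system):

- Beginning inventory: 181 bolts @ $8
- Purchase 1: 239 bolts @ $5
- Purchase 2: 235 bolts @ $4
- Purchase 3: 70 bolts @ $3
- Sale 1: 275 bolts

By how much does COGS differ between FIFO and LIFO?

$888

FIFO COGS: 181 @ $8 + 94 @ $5 = $1,918
LIFO COGS: 70 @ $3 + 205 @ $4 = $1,030
Difference = |$1,918 − $1,030| = $888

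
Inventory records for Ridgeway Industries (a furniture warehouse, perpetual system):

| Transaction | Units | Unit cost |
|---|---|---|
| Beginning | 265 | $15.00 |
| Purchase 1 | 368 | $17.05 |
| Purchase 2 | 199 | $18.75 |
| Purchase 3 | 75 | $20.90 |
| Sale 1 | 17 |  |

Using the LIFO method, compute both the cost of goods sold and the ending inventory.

Sale 1 (17) [LIFO — newest first]: 17 @ $20.90 = $355.30
Ending inventory: 265 @ $15.00 + 368 @ $17.05 + 199 @ $18.75 + 58 @ $20.90 = $15,192.85

COGS = $355.30; ending inventory = $15,192.85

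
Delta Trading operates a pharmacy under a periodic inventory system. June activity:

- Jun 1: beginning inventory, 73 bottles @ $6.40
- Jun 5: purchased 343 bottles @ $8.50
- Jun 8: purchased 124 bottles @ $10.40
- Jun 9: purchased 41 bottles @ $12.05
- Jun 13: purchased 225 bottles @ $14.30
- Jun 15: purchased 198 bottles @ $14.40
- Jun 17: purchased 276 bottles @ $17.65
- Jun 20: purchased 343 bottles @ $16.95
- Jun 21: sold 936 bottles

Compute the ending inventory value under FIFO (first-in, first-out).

Ending inventory = $11,664.45

Jun 21, 936 sold [FIFO — oldest first]: 73 @ $6.40 + 343 @ $8.50 + 124 @ $10.40 + 41 @ $12.05 + 225 @ $14.30 + 130 @ $14.40 = $10,255.85
Ending inventory: 68 @ $14.40 + 276 @ $17.65 + 343 @ $16.95 = $11,664.45
Check: goods available $21,920.30 = COGS $10,255.85 + ending $11,664.45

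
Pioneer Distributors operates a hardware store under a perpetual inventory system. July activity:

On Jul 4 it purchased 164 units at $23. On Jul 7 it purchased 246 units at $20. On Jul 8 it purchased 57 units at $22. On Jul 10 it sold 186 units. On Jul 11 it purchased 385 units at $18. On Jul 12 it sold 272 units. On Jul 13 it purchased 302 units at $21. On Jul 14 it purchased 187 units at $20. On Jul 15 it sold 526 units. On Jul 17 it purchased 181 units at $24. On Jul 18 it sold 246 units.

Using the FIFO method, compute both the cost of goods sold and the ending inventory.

COGS = $24,738; ending inventory = $6,564

Jul 10, 186 sold [FIFO — oldest first]: 164 @ $23 + 22 @ $20 = $4,212
Jul 12, 272 sold [FIFO — oldest first]: 224 @ $20 + 48 @ $22 = $5,536
Jul 15, 526 sold [FIFO — oldest first]: 9 @ $22 + 385 @ $18 + 132 @ $21 = $9,900
Jul 18, 246 sold [FIFO — oldest first]: 170 @ $21 + 76 @ $20 = $5,090
Total COGS = $4,212 + $5,536 + $9,900 + $5,090 = $24,738
Ending inventory: 111 @ $20 + 181 @ $24 = $6,564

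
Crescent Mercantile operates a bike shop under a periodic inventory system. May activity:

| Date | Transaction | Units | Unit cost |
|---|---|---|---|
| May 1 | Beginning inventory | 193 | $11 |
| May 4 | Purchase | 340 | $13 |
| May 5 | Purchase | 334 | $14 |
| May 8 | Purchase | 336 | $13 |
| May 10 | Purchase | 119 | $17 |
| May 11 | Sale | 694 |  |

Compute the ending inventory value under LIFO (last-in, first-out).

May 11, 694 sold [LIFO — newest first]: 119 @ $17 + 336 @ $13 + 239 @ $14 = $9,737
Ending inventory: 193 @ $11 + 340 @ $13 + 95 @ $14 = $7,873
Check: goods available $17,610 = COGS $9,737 + ending $7,873

Ending inventory = $7,873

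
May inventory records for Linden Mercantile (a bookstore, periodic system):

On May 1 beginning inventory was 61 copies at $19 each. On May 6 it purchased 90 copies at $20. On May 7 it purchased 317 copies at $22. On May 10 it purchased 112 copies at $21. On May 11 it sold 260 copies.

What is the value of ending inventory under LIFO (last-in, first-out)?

May 11, 260 sold [LIFO — newest first]: 112 @ $21 + 148 @ $22 = $5,608
Ending inventory: 61 @ $19 + 90 @ $20 + 169 @ $22 = $6,677

Ending inventory = $6,677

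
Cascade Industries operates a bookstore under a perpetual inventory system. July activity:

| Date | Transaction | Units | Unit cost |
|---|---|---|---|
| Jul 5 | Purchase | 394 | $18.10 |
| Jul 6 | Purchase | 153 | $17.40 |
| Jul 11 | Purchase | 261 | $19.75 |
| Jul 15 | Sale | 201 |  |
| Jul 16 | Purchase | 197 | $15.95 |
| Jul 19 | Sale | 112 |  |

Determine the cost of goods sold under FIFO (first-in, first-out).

Jul 15, 201 sold [FIFO — oldest first]: 201 @ $18.10 = $3,638.10
Jul 19, 112 sold [FIFO — oldest first]: 112 @ $18.10 = $2,027.20
Total COGS = $3,638.10 + $2,027.20 = $5,665.30
Ending inventory: 81 @ $18.10 + 153 @ $17.40 + 261 @ $19.75 + 197 @ $15.95 = $12,425.20

COGS = $5,665.30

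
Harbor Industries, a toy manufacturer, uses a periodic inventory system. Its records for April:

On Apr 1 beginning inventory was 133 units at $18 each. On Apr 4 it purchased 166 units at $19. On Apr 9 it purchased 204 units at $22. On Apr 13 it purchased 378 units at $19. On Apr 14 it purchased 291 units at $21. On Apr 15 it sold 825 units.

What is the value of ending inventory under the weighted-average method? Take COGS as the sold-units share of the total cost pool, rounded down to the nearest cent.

Apr 15, sell 825: 825/1172 × $23,329.00 → $16,421.86
Ending inventory (cost pool remaining) = $6,907.14
Check: goods available $23,329.00 = COGS $16,421.86 + ending $6,907.14

Ending inventory = $6,907.14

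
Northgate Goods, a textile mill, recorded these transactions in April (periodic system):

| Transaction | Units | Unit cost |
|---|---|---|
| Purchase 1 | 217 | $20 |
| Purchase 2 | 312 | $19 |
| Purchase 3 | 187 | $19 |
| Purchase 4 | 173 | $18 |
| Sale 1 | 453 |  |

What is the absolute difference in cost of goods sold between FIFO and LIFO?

FIFO COGS: 217 @ $20 + 236 @ $19 = $8,824
LIFO COGS: 173 @ $18 + 187 @ $19 + 93 @ $19 = $8,434
Difference = |$8,824 − $8,434| = $390

$390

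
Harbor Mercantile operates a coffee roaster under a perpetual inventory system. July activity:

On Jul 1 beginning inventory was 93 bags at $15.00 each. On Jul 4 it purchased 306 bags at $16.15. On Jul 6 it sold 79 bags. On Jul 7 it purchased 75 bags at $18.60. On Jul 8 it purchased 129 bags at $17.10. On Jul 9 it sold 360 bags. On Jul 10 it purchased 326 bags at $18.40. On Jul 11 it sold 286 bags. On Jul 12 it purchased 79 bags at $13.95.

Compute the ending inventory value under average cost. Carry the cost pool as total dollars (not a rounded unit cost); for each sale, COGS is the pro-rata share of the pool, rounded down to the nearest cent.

Ending inventory = $4,730.77

After Jul 1: 93 on hand, pool $1,395.00 (≈ $15.0000 each)
After Jul 4: 399 on hand, pool $6,336.90 (≈ $15.8820 each)
Jul 6, sell 79: 79/399 × $6,336.90 → $1,254.67
After Jul 7: 395 on hand, pool $6,477.23 (≈ $16.3981 each)
After Jul 8: 524 on hand, pool $8,683.13 (≈ $16.5709 each)
Jul 9, sell 360: 360/524 × $8,683.13 → $5,965.50
After Jul 10: 490 on hand, pool $8,716.03 (≈ $17.7878 each)
Jul 11, sell 286: 286/490 × $8,716.03 → $5,087.31
After Jul 12: 283 on hand, pool $4,730.77 (≈ $16.7165 each)
Total COGS = $1,254.67 + $5,965.50 + $5,087.31 = $12,307.48
Ending inventory (cost pool remaining) = $4,730.77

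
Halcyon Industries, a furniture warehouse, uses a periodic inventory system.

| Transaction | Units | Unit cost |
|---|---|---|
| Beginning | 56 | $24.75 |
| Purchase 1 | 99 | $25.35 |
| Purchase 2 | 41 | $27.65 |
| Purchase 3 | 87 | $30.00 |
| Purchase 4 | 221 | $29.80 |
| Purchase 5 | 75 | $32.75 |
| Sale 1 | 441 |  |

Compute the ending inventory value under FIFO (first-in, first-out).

Ending inventory = $4,333.65

Sale 1 (441) [FIFO — oldest first]: 56 @ $24.75 + 99 @ $25.35 + 41 @ $27.65 + 87 @ $30.00 + 158 @ $29.80 = $12,347.70
Ending inventory: 63 @ $29.80 + 75 @ $32.75 = $4,333.65
Check: goods available $16,681.35 = COGS $12,347.70 + ending $4,333.65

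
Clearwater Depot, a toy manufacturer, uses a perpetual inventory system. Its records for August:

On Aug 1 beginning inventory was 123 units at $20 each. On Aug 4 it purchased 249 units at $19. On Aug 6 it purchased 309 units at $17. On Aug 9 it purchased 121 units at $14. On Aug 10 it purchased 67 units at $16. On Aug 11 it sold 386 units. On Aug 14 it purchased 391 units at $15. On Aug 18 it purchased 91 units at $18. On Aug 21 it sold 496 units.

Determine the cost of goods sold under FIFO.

Aug 11, 386 sold [FIFO — oldest first]: 123 @ $20 + 249 @ $19 + 14 @ $17 = $7,429
Aug 21, 496 sold [FIFO — oldest first]: 295 @ $17 + 121 @ $14 + 67 @ $16 + 13 @ $15 = $7,976
Total COGS = $7,429 + $7,976 = $15,405
Ending inventory: 378 @ $15 + 91 @ $18 = $7,308
Check: goods available $22,713 = COGS $15,405 + ending $7,308

COGS = $15,405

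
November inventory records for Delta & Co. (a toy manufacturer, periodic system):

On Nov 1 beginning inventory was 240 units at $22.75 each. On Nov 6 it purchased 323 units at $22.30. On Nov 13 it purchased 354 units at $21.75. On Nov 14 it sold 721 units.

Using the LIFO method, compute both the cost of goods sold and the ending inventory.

COGS = $15,903.40; ending inventory = $4,459.00

Nov 14, 721 sold [LIFO — newest first]: 354 @ $21.75 + 323 @ $22.30 + 44 @ $22.75 = $15,903.40
Ending inventory: 196 @ $22.75 = $4,459.00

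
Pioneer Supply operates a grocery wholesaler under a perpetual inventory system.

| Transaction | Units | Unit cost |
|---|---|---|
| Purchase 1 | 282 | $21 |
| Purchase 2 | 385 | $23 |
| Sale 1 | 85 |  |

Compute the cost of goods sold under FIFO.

COGS = $1,785

Sale 1 (85) [FIFO — oldest first]: 85 @ $21 = $1,785
Ending inventory: 197 @ $21 + 385 @ $23 = $12,992
Check: goods available $14,777 = COGS $1,785 + ending $12,992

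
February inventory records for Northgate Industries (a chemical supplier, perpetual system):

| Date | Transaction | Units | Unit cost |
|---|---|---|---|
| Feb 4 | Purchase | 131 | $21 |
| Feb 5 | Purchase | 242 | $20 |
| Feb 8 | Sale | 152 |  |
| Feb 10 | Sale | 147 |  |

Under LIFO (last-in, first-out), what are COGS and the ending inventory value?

COGS = $6,037; ending inventory = $1,554

Feb 8, 152 sold [LIFO — newest first]: 152 @ $20 = $3,040
Feb 10, 147 sold [LIFO — newest first]: 90 @ $20 + 57 @ $21 = $2,997
Total COGS = $3,040 + $2,997 = $6,037
Ending inventory: 74 @ $21 = $1,554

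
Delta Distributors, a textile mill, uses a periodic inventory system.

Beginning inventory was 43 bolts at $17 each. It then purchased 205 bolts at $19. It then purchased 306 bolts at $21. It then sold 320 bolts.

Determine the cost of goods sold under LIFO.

COGS = $6,692

Sale 1 (320) [LIFO — newest first]: 306 @ $21 + 14 @ $19 = $6,692
Ending inventory: 43 @ $17 + 191 @ $19 = $4,360
Check: goods available $11,052 = COGS $6,692 + ending $4,360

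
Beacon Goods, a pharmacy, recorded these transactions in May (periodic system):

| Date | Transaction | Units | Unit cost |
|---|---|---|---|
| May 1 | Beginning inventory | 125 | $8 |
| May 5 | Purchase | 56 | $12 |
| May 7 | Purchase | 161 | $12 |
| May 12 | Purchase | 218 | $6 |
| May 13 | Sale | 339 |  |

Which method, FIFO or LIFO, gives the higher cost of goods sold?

FIFO

FIFO COGS: 125 @ $8 + 56 @ $12 + 158 @ $12 = $3,568
LIFO COGS: 218 @ $6 + 121 @ $12 = $2,760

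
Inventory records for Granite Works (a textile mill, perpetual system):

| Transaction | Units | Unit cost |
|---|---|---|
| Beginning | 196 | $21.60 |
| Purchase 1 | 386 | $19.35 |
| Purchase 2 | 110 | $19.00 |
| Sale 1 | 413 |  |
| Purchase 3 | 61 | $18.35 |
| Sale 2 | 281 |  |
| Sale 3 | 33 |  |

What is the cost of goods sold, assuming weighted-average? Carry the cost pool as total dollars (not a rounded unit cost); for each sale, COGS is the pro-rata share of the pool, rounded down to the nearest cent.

COGS = $14,401.20

After Beginning: 196 on hand, pool $4,233.60 (≈ $21.6000 each)
After Purchase 1: 582 on hand, pool $11,702.70 (≈ $20.1077 each)
After Purchase 2: 692 on hand, pool $13,792.70 (≈ $19.9316 each)
Sale 1, sell 413: 413/692 × $13,792.70 → $8,231.77
After Purchase 3: 340 on hand, pool $6,680.28 (≈ $19.6479 each)
Sale 2, sell 281: 281/340 × $6,680.28 → $5,521.05
Sale 3, sell 33: 33/59 × $1,159.23 → $648.38
Total COGS = $8,231.77 + $5,521.05 + $648.38 = $14,401.20
Ending inventory (cost pool remaining) = $510.85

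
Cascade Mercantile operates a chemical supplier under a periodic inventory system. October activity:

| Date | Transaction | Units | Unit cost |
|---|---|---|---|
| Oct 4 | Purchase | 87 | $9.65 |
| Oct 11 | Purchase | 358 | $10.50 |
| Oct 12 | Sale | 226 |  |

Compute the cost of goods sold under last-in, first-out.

COGS = $2,373.00

Oct 12, 226 sold [LIFO — newest first]: 226 @ $10.50 = $2,373.00
Ending inventory: 87 @ $9.65 + 132 @ $10.50 = $2,225.55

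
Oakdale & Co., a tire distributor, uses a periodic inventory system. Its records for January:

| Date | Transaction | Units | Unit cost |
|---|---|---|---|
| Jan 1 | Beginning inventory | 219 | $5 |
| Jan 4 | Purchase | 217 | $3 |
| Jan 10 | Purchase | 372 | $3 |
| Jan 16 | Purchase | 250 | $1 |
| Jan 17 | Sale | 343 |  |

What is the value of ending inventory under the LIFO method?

Jan 17, 343 sold [LIFO — newest first]: 250 @ $1 + 93 @ $3 = $529
Ending inventory: 219 @ $5 + 217 @ $3 + 279 @ $3 = $2,583

Ending inventory = $2,583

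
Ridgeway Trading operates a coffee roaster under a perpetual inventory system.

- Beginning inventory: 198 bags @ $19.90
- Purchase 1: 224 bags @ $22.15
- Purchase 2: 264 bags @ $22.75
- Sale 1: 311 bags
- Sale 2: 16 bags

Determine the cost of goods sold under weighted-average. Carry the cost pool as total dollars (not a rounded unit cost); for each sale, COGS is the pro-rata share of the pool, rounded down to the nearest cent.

After Beginning: 198 on hand, pool $3,940.20 (≈ $19.9000 each)
After Purchase 1: 422 on hand, pool $8,901.80 (≈ $21.0943 each)
After Purchase 2: 686 on hand, pool $14,907.80 (≈ $21.7315 each)
Sale 1, sell 311: 311/686 × $14,907.80 → $6,758.49
Sale 2, sell 16: 16/375 × $8,149.31 → $347.70
Total COGS = $6,758.49 + $347.70 = $7,106.19
Ending inventory (cost pool remaining) = $7,801.61
Check: goods available $14,907.80 = COGS $7,106.19 + ending $7,801.61

COGS = $7,106.19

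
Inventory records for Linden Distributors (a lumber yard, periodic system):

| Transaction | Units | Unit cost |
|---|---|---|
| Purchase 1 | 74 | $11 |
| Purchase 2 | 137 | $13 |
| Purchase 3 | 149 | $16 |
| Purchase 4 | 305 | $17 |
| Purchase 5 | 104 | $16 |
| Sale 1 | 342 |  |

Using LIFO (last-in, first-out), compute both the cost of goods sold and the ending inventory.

COGS = $5,710; ending inventory = $6,118

Sale 1 (342) [LIFO — newest first]: 104 @ $16 + 238 @ $17 = $5,710
Ending inventory: 74 @ $11 + 137 @ $13 + 149 @ $16 + 67 @ $17 = $6,118
Check: goods available $11,828 = COGS $5,710 + ending $6,118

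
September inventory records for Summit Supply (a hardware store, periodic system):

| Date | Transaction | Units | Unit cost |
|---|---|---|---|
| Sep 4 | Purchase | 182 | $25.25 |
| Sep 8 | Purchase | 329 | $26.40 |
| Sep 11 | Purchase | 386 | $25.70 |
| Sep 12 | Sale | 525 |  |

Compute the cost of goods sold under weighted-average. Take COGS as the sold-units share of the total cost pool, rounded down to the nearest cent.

COGS = $13,579.35

Sep 12, sell 525: 525/897 × $23,201.30 → $13,579.35
Ending inventory (cost pool remaining) = $9,621.95
Check: goods available $23,201.30 = COGS $13,579.35 + ending $9,621.95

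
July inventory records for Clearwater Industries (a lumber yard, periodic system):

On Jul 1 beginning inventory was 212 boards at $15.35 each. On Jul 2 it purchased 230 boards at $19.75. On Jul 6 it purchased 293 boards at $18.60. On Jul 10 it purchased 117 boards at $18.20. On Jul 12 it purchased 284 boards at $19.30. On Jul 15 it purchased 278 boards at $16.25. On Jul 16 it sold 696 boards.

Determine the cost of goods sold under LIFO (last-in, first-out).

Jul 16, 696 sold [LIFO — newest first]: 278 @ $16.25 + 284 @ $19.30 + 117 @ $18.20 + 17 @ $18.60 = $12,444.30
Ending inventory: 212 @ $15.35 + 230 @ $19.75 + 276 @ $18.60 = $12,930.30

COGS = $12,444.30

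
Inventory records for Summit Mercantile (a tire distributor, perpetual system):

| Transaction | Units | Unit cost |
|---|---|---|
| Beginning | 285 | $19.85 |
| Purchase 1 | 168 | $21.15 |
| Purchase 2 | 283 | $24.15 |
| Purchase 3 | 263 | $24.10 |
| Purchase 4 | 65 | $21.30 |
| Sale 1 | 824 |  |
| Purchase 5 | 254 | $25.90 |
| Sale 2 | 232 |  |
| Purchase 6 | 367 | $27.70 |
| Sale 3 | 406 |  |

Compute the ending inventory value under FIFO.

Sale 1 (824) [FIFO — oldest first]: 285 @ $19.85 + 168 @ $21.15 + 283 @ $24.15 + 88 @ $24.10 = $18,165.70
Sale 2 (232) [FIFO — oldest first]: 175 @ $24.10 + 57 @ $21.30 = $5,431.60
Sale 3 (406) [FIFO — oldest first]: 8 @ $21.30 + 254 @ $25.90 + 144 @ $27.70 = $10,737.80
Total COGS = $18,165.70 + $5,431.60 + $10,737.80 = $34,335.10
Ending inventory: 223 @ $27.70 = $6,177.10

Ending inventory = $6,177.10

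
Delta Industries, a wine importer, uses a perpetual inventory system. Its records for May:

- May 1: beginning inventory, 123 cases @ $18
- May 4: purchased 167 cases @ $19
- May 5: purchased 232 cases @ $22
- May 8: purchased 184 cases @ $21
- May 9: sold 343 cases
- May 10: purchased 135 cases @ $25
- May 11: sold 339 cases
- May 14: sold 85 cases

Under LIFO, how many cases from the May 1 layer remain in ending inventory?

74

May 9, 343 sold [LIFO — newest first]: 184 @ $21 + 159 @ $22 = $7,362
May 11, 339 sold [LIFO — newest first]: 135 @ $25 + 73 @ $22 + 131 @ $19 = $7,470
May 14, 85 sold [LIFO — newest first]: 36 @ $19 + 49 @ $18 = $1,566
Total COGS = $7,362 + $7,470 + $1,566 = $16,398
Ending inventory: 74 @ $18 = $1,332
Check: goods available $17,730 = COGS $16,398 + ending $1,332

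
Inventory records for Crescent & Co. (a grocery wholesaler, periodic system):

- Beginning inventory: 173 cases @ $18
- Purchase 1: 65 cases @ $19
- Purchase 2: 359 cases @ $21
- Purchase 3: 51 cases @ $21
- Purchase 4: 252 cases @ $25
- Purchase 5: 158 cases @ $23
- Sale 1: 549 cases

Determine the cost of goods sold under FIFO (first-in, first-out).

Sale 1 (549) [FIFO — oldest first]: 173 @ $18 + 65 @ $19 + 311 @ $21 = $10,880
Ending inventory: 48 @ $21 + 51 @ $21 + 252 @ $25 + 158 @ $23 = $12,013
Check: goods available $22,893 = COGS $10,880 + ending $12,013

COGS = $10,880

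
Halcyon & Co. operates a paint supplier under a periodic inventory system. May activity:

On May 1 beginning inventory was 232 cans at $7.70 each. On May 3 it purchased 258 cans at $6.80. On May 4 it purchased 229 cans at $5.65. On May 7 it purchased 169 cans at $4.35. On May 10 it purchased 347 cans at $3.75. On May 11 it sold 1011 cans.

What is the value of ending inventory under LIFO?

Ending inventory = $1,724.80

May 11, 1011 sold [LIFO — newest first]: 347 @ $3.75 + 169 @ $4.35 + 229 @ $5.65 + 258 @ $6.80 + 8 @ $7.70 = $5,146.25
Ending inventory: 224 @ $7.70 = $1,724.80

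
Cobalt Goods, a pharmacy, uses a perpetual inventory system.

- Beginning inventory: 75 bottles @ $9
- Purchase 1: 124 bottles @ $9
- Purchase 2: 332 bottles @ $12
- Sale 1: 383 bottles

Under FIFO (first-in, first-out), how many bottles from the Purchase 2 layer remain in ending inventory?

148

Sale 1 (383) [FIFO — oldest first]: 75 @ $9 + 124 @ $9 + 184 @ $12 = $3,999
Ending inventory: 148 @ $12 = $1,776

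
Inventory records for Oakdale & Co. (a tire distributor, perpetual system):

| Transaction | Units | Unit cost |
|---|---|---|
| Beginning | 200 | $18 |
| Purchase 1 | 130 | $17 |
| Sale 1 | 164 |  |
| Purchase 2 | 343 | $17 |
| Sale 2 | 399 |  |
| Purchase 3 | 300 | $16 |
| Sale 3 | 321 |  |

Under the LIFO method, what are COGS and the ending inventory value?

Sale 1 (164) [LIFO — newest first]: 130 @ $17 + 34 @ $18 = $2,822
Sale 2 (399) [LIFO — newest first]: 343 @ $17 + 56 @ $18 = $6,839
Sale 3 (321) [LIFO — newest first]: 300 @ $16 + 21 @ $18 = $5,178
Total COGS = $2,822 + $6,839 + $5,178 = $14,839
Ending inventory: 89 @ $18 = $1,602

COGS = $14,839; ending inventory = $1,602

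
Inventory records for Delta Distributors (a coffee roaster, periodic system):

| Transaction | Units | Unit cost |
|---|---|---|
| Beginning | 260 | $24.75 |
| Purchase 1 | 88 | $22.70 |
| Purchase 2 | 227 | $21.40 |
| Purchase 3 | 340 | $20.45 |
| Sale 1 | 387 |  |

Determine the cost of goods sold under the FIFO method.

Sale 1 (387) [FIFO — oldest first]: 260 @ $24.75 + 88 @ $22.70 + 39 @ $21.40 = $9,267.20
Ending inventory: 188 @ $21.40 + 340 @ $20.45 = $10,976.20
Check: goods available $20,243.40 = COGS $9,267.20 + ending $10,976.20

COGS = $9,267.20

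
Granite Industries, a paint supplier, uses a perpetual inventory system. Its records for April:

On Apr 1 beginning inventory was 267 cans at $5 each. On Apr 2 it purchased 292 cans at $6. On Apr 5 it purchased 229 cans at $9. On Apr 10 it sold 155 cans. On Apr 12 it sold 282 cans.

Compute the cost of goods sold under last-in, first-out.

COGS = $3,309

Apr 10, 155 sold [LIFO — newest first]: 155 @ $9 = $1,395
Apr 12, 282 sold [LIFO — newest first]: 74 @ $9 + 208 @ $6 = $1,914
Total COGS = $1,395 + $1,914 = $3,309
Ending inventory: 267 @ $5 + 84 @ $6 = $1,839
Check: goods available $5,148 = COGS $3,309 + ending $1,839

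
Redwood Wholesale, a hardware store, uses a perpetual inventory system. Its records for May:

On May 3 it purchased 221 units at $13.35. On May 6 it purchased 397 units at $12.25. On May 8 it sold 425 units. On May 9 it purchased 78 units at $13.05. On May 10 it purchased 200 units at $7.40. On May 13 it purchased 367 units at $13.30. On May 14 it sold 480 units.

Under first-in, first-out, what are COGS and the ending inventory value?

COGS = $10,431.20; ending inventory = $4,761.40

May 8, 425 sold [FIFO — oldest first]: 221 @ $13.35 + 204 @ $12.25 = $5,449.35
May 14, 480 sold [FIFO — oldest first]: 193 @ $12.25 + 78 @ $13.05 + 200 @ $7.40 + 9 @ $13.30 = $4,981.85
Total COGS = $5,449.35 + $4,981.85 = $10,431.20
Ending inventory: 358 @ $13.30 = $4,761.40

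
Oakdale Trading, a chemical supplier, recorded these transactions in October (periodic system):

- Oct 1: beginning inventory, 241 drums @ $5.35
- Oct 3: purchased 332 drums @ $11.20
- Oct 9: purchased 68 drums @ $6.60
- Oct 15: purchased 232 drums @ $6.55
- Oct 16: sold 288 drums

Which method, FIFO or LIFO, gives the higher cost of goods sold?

FIFO COGS: 241 @ $5.35 + 47 @ $11.20 = $1,815.75
LIFO COGS: 232 @ $6.55 + 56 @ $6.60 = $1,889.20

LIFO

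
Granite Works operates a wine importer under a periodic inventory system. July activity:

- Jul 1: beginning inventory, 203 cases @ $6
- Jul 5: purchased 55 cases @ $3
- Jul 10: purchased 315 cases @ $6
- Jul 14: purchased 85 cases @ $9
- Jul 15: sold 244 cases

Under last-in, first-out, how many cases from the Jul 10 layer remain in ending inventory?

Jul 15, 244 sold [LIFO — newest first]: 85 @ $9 + 159 @ $6 = $1,719
Ending inventory: 203 @ $6 + 55 @ $3 + 156 @ $6 = $2,319

156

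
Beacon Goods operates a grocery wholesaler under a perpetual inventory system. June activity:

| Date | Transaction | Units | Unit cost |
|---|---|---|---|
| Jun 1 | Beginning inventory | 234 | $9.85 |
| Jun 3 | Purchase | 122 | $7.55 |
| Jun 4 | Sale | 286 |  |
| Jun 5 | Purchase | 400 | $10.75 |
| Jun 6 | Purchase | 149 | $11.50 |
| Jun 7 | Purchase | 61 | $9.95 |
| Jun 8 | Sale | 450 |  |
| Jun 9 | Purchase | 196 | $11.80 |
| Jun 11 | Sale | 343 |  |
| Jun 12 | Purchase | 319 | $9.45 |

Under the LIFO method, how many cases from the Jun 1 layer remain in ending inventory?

70

Jun 4, 286 sold [LIFO — newest first]: 122 @ $7.55 + 164 @ $9.85 = $2,536.50
Jun 8, 450 sold [LIFO — newest first]: 61 @ $9.95 + 149 @ $11.50 + 240 @ $10.75 = $4,900.45
Jun 11, 343 sold [LIFO — newest first]: 196 @ $11.80 + 147 @ $10.75 = $3,893.05
Total COGS = $2,536.50 + $4,900.45 + $3,893.05 = $11,330.00
Ending inventory: 70 @ $9.85 + 13 @ $10.75 + 319 @ $9.45 = $3,843.80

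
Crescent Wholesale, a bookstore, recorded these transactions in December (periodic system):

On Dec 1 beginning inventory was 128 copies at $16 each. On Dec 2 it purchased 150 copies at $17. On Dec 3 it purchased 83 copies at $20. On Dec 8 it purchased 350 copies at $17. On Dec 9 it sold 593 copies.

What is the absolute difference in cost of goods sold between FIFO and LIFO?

$118

FIFO COGS: 128 @ $16 + 150 @ $17 + 83 @ $20 + 232 @ $17 = $10,202
LIFO COGS: 350 @ $17 + 83 @ $20 + 150 @ $17 + 10 @ $16 = $10,320
Difference = |$10,202 − $10,320| = $118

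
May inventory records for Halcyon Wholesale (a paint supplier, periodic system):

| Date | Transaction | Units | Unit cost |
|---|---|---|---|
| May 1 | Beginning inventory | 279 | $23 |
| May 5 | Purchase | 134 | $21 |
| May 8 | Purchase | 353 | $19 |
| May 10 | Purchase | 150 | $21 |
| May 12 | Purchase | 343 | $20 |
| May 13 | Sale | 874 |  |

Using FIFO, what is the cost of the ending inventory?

May 13, 874 sold [FIFO — oldest first]: 279 @ $23 + 134 @ $21 + 353 @ $19 + 108 @ $21 = $18,206
Ending inventory: 42 @ $21 + 343 @ $20 = $7,742

Ending inventory = $7,742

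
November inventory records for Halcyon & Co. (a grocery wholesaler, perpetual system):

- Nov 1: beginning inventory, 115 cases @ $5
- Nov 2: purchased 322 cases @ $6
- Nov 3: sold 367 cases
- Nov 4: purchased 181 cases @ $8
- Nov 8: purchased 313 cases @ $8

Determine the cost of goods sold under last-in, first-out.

Nov 3, 367 sold [LIFO — newest first]: 322 @ $6 + 45 @ $5 = $2,157
Ending inventory: 70 @ $5 + 181 @ $8 + 313 @ $8 = $4,302

COGS = $2,157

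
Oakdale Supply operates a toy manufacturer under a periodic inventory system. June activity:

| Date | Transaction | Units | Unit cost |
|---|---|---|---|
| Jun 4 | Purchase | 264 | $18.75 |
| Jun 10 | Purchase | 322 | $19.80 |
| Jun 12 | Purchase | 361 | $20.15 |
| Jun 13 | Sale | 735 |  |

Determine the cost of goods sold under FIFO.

COGS = $14,327.95

Jun 13, 735 sold [FIFO — oldest first]: 264 @ $18.75 + 322 @ $19.80 + 149 @ $20.15 = $14,327.95
Ending inventory: 212 @ $20.15 = $4,271.80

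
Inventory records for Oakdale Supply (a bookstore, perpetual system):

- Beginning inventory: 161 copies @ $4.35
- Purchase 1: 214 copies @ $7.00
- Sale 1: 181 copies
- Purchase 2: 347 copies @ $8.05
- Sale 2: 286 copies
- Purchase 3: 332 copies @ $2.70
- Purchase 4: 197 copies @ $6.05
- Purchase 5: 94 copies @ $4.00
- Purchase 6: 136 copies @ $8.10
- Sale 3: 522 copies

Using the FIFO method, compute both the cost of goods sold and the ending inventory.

COGS = $5,712.60; ending inventory = $2,844.95

Sale 1 (181) [FIFO — oldest first]: 161 @ $4.35 + 20 @ $7.00 = $840.35
Sale 2 (286) [FIFO — oldest first]: 194 @ $7.00 + 92 @ $8.05 = $2,098.60
Sale 3 (522) [FIFO — oldest first]: 255 @ $8.05 + 267 @ $2.70 = $2,773.65
Total COGS = $840.35 + $2,098.60 + $2,773.65 = $5,712.60
Ending inventory: 65 @ $2.70 + 197 @ $6.05 + 94 @ $4.00 + 136 @ $8.10 = $2,844.95
Check: goods available $8,557.55 = COGS $5,712.60 + ending $2,844.95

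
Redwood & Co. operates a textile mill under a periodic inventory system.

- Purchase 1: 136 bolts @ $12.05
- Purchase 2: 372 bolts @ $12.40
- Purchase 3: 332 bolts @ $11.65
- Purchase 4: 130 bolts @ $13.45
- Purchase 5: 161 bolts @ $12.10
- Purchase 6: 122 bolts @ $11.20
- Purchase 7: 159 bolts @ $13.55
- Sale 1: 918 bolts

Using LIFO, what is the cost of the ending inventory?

Ending inventory = $6,078.00

Sale 1 (918) [LIFO — newest first]: 159 @ $13.55 + 122 @ $11.20 + 161 @ $12.10 + 130 @ $13.45 + 332 @ $11.65 + 14 @ $12.40 = $11,258.85
Ending inventory: 136 @ $12.05 + 358 @ $12.40 = $6,078.00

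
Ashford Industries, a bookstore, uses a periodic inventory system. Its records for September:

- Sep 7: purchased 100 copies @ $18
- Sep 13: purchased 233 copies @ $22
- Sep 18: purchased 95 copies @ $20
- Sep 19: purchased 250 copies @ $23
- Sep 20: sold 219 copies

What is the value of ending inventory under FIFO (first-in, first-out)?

Ending inventory = $10,158

Sep 20, 219 sold [FIFO — oldest first]: 100 @ $18 + 119 @ $22 = $4,418
Ending inventory: 114 @ $22 + 95 @ $20 + 250 @ $23 = $10,158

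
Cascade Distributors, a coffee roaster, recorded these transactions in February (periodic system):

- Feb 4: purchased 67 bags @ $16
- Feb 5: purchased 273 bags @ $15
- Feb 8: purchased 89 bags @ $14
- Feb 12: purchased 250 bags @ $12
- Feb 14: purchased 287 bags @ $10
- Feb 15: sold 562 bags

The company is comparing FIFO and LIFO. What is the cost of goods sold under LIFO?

COGS = $6,220

FIFO COGS: 67 @ $16 + 273 @ $15 + 89 @ $14 + 133 @ $12 = $8,009
LIFO COGS: 287 @ $10 + 250 @ $12 + 25 @ $14 = $6,220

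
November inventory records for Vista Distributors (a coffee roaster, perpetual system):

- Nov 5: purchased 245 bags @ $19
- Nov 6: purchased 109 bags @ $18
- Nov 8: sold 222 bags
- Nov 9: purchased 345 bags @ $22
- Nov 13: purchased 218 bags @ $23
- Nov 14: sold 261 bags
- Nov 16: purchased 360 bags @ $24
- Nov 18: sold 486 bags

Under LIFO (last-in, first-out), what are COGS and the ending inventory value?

Nov 8, 222 sold [LIFO — newest first]: 109 @ $18 + 113 @ $19 = $4,109
Nov 14, 261 sold [LIFO — newest first]: 218 @ $23 + 43 @ $22 = $5,960
Nov 18, 486 sold [LIFO — newest first]: 360 @ $24 + 126 @ $22 = $11,412
Total COGS = $4,109 + $5,960 + $11,412 = $21,481
Ending inventory: 132 @ $19 + 176 @ $22 = $6,380
Check: goods available $27,861 = COGS $21,481 + ending $6,380

COGS = $21,481; ending inventory = $6,380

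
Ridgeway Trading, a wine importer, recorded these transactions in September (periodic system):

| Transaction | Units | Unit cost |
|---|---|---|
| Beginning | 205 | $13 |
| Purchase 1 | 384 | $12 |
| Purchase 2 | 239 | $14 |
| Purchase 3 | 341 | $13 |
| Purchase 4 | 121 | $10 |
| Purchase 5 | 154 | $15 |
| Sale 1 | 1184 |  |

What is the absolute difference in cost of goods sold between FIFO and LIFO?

$45

FIFO COGS: 205 @ $13 + 384 @ $12 + 239 @ $14 + 341 @ $13 + 15 @ $10 = $15,202
LIFO COGS: 154 @ $15 + 121 @ $10 + 341 @ $13 + 239 @ $14 + 329 @ $12 = $15,247
Difference = |$15,202 − $15,247| = $45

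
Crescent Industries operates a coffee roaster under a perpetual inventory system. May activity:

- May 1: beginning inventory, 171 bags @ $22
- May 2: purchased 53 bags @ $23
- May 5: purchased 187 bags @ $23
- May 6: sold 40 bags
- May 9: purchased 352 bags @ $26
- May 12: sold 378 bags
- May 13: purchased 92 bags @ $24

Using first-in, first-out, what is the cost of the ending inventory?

Ending inventory = $11,178

May 6, 40 sold [FIFO — oldest first]: 40 @ $22 = $880
May 12, 378 sold [FIFO — oldest first]: 131 @ $22 + 53 @ $23 + 187 @ $23 + 7 @ $26 = $8,584
Total COGS = $880 + $8,584 = $9,464
Ending inventory: 345 @ $26 + 92 @ $24 = $11,178
Check: goods available $20,642 = COGS $9,464 + ending $11,178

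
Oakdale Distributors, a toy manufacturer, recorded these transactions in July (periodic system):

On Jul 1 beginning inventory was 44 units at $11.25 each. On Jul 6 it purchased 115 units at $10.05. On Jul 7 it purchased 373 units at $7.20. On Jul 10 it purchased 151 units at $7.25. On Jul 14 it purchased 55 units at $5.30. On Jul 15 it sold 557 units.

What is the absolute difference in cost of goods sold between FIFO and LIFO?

FIFO COGS: 44 @ $11.25 + 115 @ $10.05 + 373 @ $7.20 + 25 @ $7.25 = $4,517.60
LIFO COGS: 55 @ $5.30 + 151 @ $7.25 + 351 @ $7.20 = $3,913.45
Difference = |$4,517.60 − $3,913.45| = $604.15

$604.15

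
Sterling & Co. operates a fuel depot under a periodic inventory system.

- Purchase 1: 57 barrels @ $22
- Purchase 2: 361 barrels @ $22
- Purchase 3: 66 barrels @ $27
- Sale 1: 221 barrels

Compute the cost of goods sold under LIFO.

Sale 1 (221) [LIFO — newest first]: 66 @ $27 + 155 @ $22 = $5,192
Ending inventory: 57 @ $22 + 206 @ $22 = $5,786

COGS = $5,192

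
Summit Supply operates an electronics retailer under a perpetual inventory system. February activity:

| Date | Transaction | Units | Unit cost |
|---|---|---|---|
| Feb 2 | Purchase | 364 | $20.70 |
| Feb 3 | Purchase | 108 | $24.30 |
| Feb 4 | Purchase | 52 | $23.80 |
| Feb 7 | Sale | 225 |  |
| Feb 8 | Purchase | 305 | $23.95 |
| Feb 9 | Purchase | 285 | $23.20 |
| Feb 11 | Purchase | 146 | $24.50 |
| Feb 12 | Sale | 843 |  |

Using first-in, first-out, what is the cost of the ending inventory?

Feb 7, 225 sold [FIFO — oldest first]: 225 @ $20.70 = $4,657.50
Feb 12, 843 sold [FIFO — oldest first]: 139 @ $20.70 + 108 @ $24.30 + 52 @ $23.80 + 305 @ $23.95 + 239 @ $23.20 = $19,588.85
Total COGS = $4,657.50 + $19,588.85 = $24,246.35
Ending inventory: 46 @ $23.20 + 146 @ $24.50 = $4,644.20
Check: goods available $28,890.55 = COGS $24,246.35 + ending $4,644.20

Ending inventory = $4,644.20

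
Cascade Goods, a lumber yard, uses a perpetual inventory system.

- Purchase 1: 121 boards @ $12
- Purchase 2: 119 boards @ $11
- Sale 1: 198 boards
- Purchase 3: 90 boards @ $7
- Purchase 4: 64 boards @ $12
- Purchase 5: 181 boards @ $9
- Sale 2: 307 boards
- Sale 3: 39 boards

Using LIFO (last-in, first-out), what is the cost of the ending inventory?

Sale 1 (198) [LIFO — newest first]: 119 @ $11 + 79 @ $12 = $2,257
Sale 2 (307) [LIFO — newest first]: 181 @ $9 + 64 @ $12 + 62 @ $7 = $2,831
Sale 3 (39) [LIFO — newest first]: 28 @ $7 + 11 @ $12 = $328
Total COGS = $2,257 + $2,831 + $328 = $5,416
Ending inventory: 31 @ $12 = $372

Ending inventory = $372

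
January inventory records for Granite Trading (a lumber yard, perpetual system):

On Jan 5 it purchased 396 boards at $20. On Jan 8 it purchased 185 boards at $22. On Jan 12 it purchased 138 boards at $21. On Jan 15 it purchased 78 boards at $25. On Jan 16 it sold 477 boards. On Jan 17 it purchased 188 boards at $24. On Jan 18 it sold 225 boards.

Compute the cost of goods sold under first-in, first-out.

Jan 16, 477 sold [FIFO — oldest first]: 396 @ $20 + 81 @ $22 = $9,702
Jan 18, 225 sold [FIFO — oldest first]: 104 @ $22 + 121 @ $21 = $4,829
Total COGS = $9,702 + $4,829 = $14,531
Ending inventory: 17 @ $21 + 78 @ $25 + 188 @ $24 = $6,819

COGS = $14,531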